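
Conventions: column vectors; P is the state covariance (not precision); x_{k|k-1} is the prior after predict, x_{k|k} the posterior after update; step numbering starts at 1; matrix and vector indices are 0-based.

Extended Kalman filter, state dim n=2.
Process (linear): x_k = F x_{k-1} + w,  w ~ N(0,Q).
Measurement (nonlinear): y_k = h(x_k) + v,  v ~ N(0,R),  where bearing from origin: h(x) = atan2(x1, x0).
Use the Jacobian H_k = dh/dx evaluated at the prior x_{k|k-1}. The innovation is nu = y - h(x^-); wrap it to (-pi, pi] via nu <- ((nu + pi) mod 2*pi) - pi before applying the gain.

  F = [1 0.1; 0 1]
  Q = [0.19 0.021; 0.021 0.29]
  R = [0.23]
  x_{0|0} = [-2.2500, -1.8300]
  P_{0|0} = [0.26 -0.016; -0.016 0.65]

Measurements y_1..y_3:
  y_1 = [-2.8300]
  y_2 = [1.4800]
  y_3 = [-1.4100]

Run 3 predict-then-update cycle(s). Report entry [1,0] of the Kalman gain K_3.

K[1,0] = -1.0659

step 1: x^-=[-2.4330, -1.8300]  P^-=[0.4533 0.0700; 0.0700 0.9400]  H_jac=[0.1974 -0.2625]  S=[0.3052]  K=[0.2331; -0.7632]  nu=[-0.3333]  x^+=[-2.5107, -1.5756]  P^+=[0.4367 0.1243; 0.1243 0.7622]
step 2: x^-=[-2.6682, -1.5756]  P^-=[0.6592 0.2215; 0.2215 1.0522]  H_jac=[0.1641 -0.2779]  S=[0.3088]  K=[0.1510; -0.8292]  nu=[-2.1950]  x^+=[-2.9996, 0.2444]  P^+=[0.6522 0.2602; 0.2602 0.8399]
step 3: x^-=[-2.9752, 0.2444]  P^-=[0.9026 0.3652; 0.3652 1.1299]  H_jac=[-0.0274 -0.3339]  S=[0.3633]  K=[-0.4037; -1.0659]  nu=[1.8136]  x^+=[-3.7073, -1.6887]  P^+=[0.8434 0.2088; 0.2088 0.7171]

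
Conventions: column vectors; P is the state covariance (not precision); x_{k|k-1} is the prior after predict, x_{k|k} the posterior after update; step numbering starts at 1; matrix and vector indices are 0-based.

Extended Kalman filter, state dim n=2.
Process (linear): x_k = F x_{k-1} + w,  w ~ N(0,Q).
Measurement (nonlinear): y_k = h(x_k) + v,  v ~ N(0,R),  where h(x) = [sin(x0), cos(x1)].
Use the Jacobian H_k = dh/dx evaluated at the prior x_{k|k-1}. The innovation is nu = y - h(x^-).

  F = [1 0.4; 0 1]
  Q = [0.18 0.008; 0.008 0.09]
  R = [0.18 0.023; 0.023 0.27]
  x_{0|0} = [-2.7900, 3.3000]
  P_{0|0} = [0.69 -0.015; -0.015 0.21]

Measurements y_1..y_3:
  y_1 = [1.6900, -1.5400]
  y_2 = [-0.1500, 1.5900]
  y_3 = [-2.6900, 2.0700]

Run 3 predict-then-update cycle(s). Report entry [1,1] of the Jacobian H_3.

H_jac[1,1] = 0.2529

step 1: x^-=[-1.4700, 3.3000]  P^-=[0.8916 0.0770; 0.0770 0.3000]  H_jac=[0.1006 0.0000; 0.0000 0.1577]  S=[0.1890 0.0242; 0.0242 0.2775]  K=[0.4743 0.0024; 0.0194 0.1689]  nu=[2.6849, -0.5525]  x^+=[-0.1978, 3.2587]  P^+=[0.8490 0.0732; 0.0732 0.2919]
step 2: x^-=[1.1057, 3.2587]  P^-=[1.1343 0.1980; 0.1980 0.3819]  H_jac=[0.4485 0.0000; 0.0000 0.1168]  S=[0.4082 0.0334; 0.0334 0.2752]  K=[1.2519 -0.0678; 0.2063 0.1370]  nu=[-1.0438, 2.5832]  x^+=[-0.3761, 3.3973]  P^+=[0.4989 0.0898; 0.0898 0.3574]
step 3: x^-=[0.9828, 3.3973]  P^-=[0.8080 0.2408; 0.2408 0.4474]  H_jac=[0.5547 0.0000; 0.0000 0.2529]  S=[0.4286 0.0568; 0.0568 0.2986]  K=[1.0450 0.0052; 0.2682 0.3280]  nu=[-3.5220, 3.0375]  x^+=[-2.6818, 3.4489]  P^+=[0.3393 0.1006; 0.1006 0.3745]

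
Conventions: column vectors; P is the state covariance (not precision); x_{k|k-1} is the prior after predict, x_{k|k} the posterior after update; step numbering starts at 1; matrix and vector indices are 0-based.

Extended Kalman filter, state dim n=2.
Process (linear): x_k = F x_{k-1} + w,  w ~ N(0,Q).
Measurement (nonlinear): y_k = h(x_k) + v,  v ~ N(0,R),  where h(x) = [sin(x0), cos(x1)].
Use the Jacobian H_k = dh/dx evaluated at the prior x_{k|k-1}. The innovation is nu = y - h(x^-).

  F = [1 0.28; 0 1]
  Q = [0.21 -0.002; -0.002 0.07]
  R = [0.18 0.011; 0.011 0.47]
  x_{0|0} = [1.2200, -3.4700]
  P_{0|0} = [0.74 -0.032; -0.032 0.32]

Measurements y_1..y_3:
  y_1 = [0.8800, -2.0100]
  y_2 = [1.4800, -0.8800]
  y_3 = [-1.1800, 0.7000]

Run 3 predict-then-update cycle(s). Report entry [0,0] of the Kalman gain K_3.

step 1: x^-=[0.2484, -3.4700]  P^-=[0.9572 0.0556; 0.0556 0.3900]  H_jac=[0.9693 0.0000; 0.0000 -0.3225]  S=[1.0793 -0.0064; -0.0064 0.5106]  K=[0.8595 -0.0244; 0.0485 -0.2458]  nu=[0.6341, -1.0634]  x^+=[0.8194, -3.1779]  P^+=[0.1593 0.0062; 0.0062 0.3565]
step 2: x^-=[-0.0705, -3.1779]  P^-=[0.4008 0.1040; 0.1040 0.4265]  H_jac=[0.9975 0.0000; 0.0000 -0.0363]  S=[0.5788 0.0072; 0.0072 0.4706]  K=[0.6909 -0.0186; 0.1797 -0.0357]  nu=[1.5504, 0.1193]  x^+=[0.9986, -2.9035]  P^+=[0.1245 0.0320; 0.0320 0.4073]
step 3: x^-=[0.1856, -2.9035]  P^-=[0.3843 0.1441; 0.1441 0.4773]  H_jac=[0.9828 0.0000; 0.0000 0.2359]  S=[0.5513 0.0444; 0.0444 0.4965]  K=[0.6847 0.0072; 0.2403 0.2052]  nu=[-1.3645, 1.6718]  x^+=[-0.7366, -2.8884]  P^+=[0.1255 0.0463; 0.0463 0.4201]

K[0,0] = 0.6847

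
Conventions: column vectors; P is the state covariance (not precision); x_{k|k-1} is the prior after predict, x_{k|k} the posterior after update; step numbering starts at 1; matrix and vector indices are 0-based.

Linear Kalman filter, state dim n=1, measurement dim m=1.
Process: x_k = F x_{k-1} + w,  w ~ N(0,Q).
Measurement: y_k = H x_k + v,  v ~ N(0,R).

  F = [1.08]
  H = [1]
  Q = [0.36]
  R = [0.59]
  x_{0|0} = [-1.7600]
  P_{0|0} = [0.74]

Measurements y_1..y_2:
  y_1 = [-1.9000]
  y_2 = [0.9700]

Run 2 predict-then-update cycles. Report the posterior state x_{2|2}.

step 1: x^-=[-1.9008]  P^-=[1.2231]  S=[1.8131]  K=[0.6746]  nu=[0.0008]  x^+=[-1.9003]  P^+=[0.3980]
step 2: x^-=[-2.0523]  P^-=[0.8242]  S=[1.4142]  K=[0.5828]  nu=[3.0223]  x^+=[-0.2908]  P^+=[0.3439]

x_post = [-0.2908]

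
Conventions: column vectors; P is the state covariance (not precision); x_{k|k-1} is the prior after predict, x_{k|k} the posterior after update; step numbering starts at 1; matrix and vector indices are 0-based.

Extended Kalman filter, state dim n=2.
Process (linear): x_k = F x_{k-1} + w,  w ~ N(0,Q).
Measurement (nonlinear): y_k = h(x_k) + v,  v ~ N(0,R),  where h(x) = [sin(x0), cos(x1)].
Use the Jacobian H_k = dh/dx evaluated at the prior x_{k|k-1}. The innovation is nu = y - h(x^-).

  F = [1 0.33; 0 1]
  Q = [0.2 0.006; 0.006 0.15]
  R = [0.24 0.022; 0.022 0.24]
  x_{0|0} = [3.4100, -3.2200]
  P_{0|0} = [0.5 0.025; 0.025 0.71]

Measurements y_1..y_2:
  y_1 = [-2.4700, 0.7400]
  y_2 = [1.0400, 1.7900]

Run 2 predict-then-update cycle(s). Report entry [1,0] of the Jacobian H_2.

H_jac[1,0] = 0.0000

step 1: x^-=[2.3474, -3.2200]  P^-=[0.7938 0.2653; 0.2653 0.8600]  H_jac=[-0.7009 0.0000; 0.0000 -0.0783]  S=[0.6299 0.0366; 0.0366 0.2453]  K=[-0.8860 0.0474; -0.2817 -0.2326]  nu=[-3.1833, 1.7369]  x^+=[5.2499, -2.7274]  P^+=[0.3019 0.1038; 0.1038 0.7920]
step 2: x^-=[4.3498, -2.7274]  P^-=[0.6566 0.3711; 0.3711 0.9420]  H_jac=[-0.3547 0.0000; 0.0000 0.4024]  S=[0.3226 -0.0310; -0.0310 0.3925]  K=[-0.6906 0.3260; -0.3177 0.9406]  nu=[1.9750, 2.7055]  x^+=[3.8678, -0.8102]  P^+=[0.4471 0.1567; 0.1567 0.5436]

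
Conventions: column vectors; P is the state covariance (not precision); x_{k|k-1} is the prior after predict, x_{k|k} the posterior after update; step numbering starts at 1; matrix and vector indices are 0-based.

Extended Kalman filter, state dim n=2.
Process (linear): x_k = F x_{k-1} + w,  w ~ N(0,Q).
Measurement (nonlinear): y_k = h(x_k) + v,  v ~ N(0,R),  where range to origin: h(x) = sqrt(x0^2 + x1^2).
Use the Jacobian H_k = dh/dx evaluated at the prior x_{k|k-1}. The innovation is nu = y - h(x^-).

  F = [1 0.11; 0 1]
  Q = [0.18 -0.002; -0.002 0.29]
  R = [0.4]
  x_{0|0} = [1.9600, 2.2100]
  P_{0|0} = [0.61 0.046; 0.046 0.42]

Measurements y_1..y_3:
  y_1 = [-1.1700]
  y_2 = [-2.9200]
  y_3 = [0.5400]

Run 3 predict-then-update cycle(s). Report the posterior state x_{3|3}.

x_post = [-0.1899, -1.0480]

step 1: x^-=[2.2031, 2.2100]  P^-=[0.8052 0.0902; 0.0902 0.7100]  H_jac=[0.7060 0.7082]  S=[1.2477]  K=[0.5068; 0.4541]  nu=[-4.2905]  x^+=[0.0285, 0.2618]  P^+=[0.4847 -0.1969; -0.1969 0.4528]
step 2: x^-=[0.0573, 0.2618]  P^-=[0.6269 -0.1491; -0.1491 0.7428]  H_jac=[0.2138 0.9769]  S=[1.0752]  K=[-0.0108; 0.6452]  nu=[-3.1880]  x^+=[0.0918, -1.7951]  P^+=[0.6267 -0.1416; -0.1416 0.2952]
step 3: x^-=[-0.1056, -1.7951]  P^-=[0.7791 -0.1111; -0.1111 0.5852]  H_jac=[-0.0587 -0.9983]  S=[0.9728]  K=[0.0670; -0.5938]  nu=[-1.2582]  x^+=[-0.1899, -1.0480]  P^+=[0.7748 -0.0724; -0.0724 0.2422]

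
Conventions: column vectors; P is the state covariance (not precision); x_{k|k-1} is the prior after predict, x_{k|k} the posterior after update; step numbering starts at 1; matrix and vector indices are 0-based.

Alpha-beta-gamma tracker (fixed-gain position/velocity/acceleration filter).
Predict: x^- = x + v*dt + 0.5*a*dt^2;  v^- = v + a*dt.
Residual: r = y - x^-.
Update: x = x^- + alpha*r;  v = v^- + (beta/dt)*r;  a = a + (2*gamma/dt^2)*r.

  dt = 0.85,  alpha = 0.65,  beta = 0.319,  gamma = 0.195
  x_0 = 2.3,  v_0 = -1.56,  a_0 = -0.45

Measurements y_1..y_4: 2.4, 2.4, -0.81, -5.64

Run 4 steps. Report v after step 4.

step 1: x_pred=0.8114  r=1.5886  x^+=1.8440  v^+=-1.3463  a^+=0.4075
step 2: x_pred=0.8468  r=1.5532  x^+=1.8564  v^+=-0.4171  a^+=1.2459
step 3: x_pred=1.9520  r=-2.7620  x^+=0.1567  v^+=-0.3946  a^+=-0.2450
step 4: x_pred=-0.2672  r=-5.3728  x^+=-3.7595  v^+=-2.6192  a^+=-3.1452

v_post = -2.6192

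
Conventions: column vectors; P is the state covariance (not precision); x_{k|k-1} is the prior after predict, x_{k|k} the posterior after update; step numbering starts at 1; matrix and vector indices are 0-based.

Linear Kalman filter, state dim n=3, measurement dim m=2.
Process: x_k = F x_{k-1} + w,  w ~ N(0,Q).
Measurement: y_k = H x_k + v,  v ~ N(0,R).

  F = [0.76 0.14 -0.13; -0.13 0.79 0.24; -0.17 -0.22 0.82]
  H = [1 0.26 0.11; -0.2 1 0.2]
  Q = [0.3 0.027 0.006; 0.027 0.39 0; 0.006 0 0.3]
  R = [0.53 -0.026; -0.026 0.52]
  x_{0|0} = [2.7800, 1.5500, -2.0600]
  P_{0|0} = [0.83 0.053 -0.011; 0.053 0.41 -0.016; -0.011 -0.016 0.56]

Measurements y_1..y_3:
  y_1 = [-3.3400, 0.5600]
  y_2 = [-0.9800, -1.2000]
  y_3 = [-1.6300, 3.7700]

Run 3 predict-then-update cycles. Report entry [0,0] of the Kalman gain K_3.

step 1: x^-=[2.5976, 0.3687, -2.5028]  P^-=[0.8109 0.0026 -0.1931; 0.0026 0.6759 0.0438; -0.1931 0.0438 0.7332]  S=[1.3569 -0.0211; -0.0211 1.2896]  K=[0.5803 -0.1442; 0.1433 0.5329; -0.0717 0.1764]  nu=[-5.7582, 1.2114]  x^+=[-0.9182, 0.1891, -1.8761]  P^+=[0.3237 -0.0050 -0.1014; -0.0050 0.2851 -0.0638; -0.1014 -0.0638 0.6855]
step 2: x^-=[-0.4275, -0.1815, -1.4239]  P^-=[0.5255 -0.0136 -0.1913; -0.0136 0.5961 0.0700; -0.1913 0.0700 0.8350]  S=[1.0607 0.0067; 0.0067 1.2192]  K=[0.4730 -0.1313; 0.1374 0.5018; -0.0780 0.2262]  nu=[-0.3487, -0.8192]  x^+=[-0.4849, -0.6405, -1.5820]  P^+=[0.2679 -0.0036 -0.1167; -0.0036 0.2680 -0.0570; -0.1167 -0.0570 0.7664]
step 3: x^-=[-0.2525, -0.8227, -1.0739]  P^-=[0.4973 -0.0152 -0.2014; -0.0152 0.5924 0.0939; -0.2014 0.0939 0.8889]  S=[1.0313 0.0131; 0.0131 1.2276]  K=[0.4586 -0.1311; 0.1383 0.4989; -0.0800 0.2549]  nu=[-1.0455, 4.7570]  x^+=[-1.3555, 1.4058, 0.2225]  P^+=[0.2609 -0.0031 -0.1242; -0.0031 0.2654 -0.0508; -0.1242 -0.0508 0.8030]

K[0,0] = 0.4586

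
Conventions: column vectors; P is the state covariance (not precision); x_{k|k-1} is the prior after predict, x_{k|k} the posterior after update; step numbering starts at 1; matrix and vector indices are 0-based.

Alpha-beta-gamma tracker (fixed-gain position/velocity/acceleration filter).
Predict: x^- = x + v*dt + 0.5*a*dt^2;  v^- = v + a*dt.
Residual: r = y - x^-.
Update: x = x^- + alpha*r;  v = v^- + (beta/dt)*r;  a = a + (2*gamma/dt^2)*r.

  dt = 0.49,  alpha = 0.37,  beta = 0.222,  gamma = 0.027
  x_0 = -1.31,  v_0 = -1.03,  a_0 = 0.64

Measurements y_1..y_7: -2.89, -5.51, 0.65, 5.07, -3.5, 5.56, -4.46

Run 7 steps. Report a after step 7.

step 1: x_pred=-1.7379  r=-1.1521  x^+=-2.1642  v^+=-1.2384  a^+=0.3809
step 2: x_pred=-2.7252  r=-2.7848  x^+=-3.7556  v^+=-2.3134  a^+=-0.2454
step 3: x_pred=-4.9186  r=5.5686  x^+=-2.8582  v^+=0.0893  a^+=1.0070
step 4: x_pred=-2.6936  r=7.7636  x^+=0.1789  v^+=4.1001  a^+=2.7531
step 5: x_pred=2.5185  r=-6.0185  x^+=0.2916  v^+=2.7224  a^+=1.3995
step 6: x_pred=1.7936  r=3.7664  x^+=3.1872  v^+=5.1145  a^+=2.2466
step 7: x_pred=5.9630  r=-10.4230  x^+=2.1065  v^+=1.4931  a^+=-0.0976

a_post = -0.0976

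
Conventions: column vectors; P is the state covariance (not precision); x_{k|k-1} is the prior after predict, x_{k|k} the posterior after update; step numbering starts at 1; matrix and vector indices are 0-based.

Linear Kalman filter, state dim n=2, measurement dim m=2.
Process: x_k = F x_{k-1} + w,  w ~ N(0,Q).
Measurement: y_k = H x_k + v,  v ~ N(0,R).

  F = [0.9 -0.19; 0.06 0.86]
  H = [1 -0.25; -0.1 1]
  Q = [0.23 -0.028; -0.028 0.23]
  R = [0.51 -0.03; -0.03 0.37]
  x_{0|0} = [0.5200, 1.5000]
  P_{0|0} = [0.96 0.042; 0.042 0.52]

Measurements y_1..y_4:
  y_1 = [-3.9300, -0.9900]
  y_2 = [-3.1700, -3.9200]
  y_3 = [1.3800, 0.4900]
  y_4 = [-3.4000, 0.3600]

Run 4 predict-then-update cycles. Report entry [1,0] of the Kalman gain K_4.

K[1,0] = -0.0281

step 1: x^-=[0.1830, 1.3212]  P^-=[1.0120 -0.0291; -0.0291 0.6224]  S=[1.5755 -0.3166; -0.3166 1.0083]  K=[0.6628 0.0789; 0.0079 0.6226]  nu=[-3.7827, -2.2929]  x^+=[-2.5052, -0.1362]  P^+=[0.3467 0.0440; 0.0440 0.2345]
step 2: x^-=[-2.2288, -0.2675]  P^-=[0.5042 -0.0141; -0.0141 0.4092]  S=[1.0468 -0.1971; -0.1971 0.7871]  K=[0.4928 0.0415; -0.0136 0.5183]  nu=[-1.0080, -3.8754]  x^+=[-2.8865, -2.2626]  P^+=[0.2567 0.0262; 0.0262 0.1948]
step 3: x^-=[-2.1680, -2.1190]  P^-=[0.4360 -0.0260; -0.0260 0.3777]  S=[0.9825 -0.1946; -0.1946 0.7573]  K=[0.4553 0.0252; -0.0243 0.4960]  nu=[3.0182, 2.3922]  x^+=[-0.7336, -1.0058]  P^+=[0.2363 0.0193; 0.0193 0.1862]
step 4: x^-=[-0.4691, -0.9090]  P^-=[0.4215 -0.0310; -0.0310 0.3705]  S=[0.9701 -0.1965; -0.1965 0.7509]  K=[0.4464 0.0195; -0.0281 0.4902]  nu=[-3.1581, 1.2221]  x^+=[-1.8551, -0.2212]  P^+=[0.2313 0.0169; 0.0169 0.1839]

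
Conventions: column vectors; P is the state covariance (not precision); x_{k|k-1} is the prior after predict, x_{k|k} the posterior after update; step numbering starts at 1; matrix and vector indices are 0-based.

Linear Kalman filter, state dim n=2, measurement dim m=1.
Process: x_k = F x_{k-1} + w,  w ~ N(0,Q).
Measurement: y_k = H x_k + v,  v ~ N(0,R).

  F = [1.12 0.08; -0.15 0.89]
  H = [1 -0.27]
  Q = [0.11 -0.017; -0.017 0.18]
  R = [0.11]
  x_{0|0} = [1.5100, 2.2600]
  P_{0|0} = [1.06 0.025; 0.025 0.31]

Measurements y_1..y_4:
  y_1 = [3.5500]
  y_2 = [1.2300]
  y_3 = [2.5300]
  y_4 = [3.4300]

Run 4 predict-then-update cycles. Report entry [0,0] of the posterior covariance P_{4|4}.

step 1: x^-=[1.8720, 1.7849]  P^-=[1.4461 -0.1484; -0.1484 0.4427]  S=[1.6685]  K=[0.8907; -0.1606]  nu=[2.1599]  x^+=[3.7959, 1.4381]  P^+=[0.1223 0.0903; 0.0903 0.3997]
step 2: x^-=[4.3664, 0.7105]  P^-=[0.2822 0.0798; 0.0798 0.4753]  S=[0.3838]  K=[0.6792; -0.1265]  nu=[-2.9446]  x^+=[2.3664, 1.0829]  P^+=[0.1052 0.1128; 0.1128 0.4691]
step 3: x^-=[2.7370, 0.6088]  P^-=[0.2651 0.1098; 0.1098 0.5239]  S=[0.3540]  K=[0.6651; -0.0894]  nu=[-0.0426]  x^+=[2.7086, 0.6126]  P^+=[0.1085 0.1308; 0.1308 0.5210]
step 4: x^-=[3.0827, 0.1389]  P^-=[0.2729 0.1307; 0.1307 0.5602]  S=[0.3531]  K=[0.6728; -0.0582]  nu=[0.3848]  x^+=[3.3416, 0.1165]  P^+=[0.1130 0.1445; 0.1445 0.5590]

P_post[0,0] = 0.1130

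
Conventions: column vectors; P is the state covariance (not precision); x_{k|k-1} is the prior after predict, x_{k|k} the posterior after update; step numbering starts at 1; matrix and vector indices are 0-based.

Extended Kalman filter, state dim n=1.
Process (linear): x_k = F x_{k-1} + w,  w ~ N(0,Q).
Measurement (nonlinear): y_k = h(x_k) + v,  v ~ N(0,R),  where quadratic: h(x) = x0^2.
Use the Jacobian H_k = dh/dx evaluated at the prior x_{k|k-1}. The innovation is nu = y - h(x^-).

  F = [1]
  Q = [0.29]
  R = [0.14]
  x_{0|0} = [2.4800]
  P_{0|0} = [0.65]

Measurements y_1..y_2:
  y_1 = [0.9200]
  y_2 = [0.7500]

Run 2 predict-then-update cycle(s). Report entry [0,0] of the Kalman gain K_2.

step 1: x^-=[2.4800]  P^-=[0.9400]  H_jac=[4.9600]  S=[23.2655]  K=[0.2004]  nu=[-5.2304]  x^+=[1.4318]  P^+=[0.0057]
step 2: x^-=[1.4318]  P^-=[0.2957]  H_jac=[2.8637]  S=[2.5645]  K=[0.3301]  nu=[-1.3001]  x^+=[1.0026]  P^+=[0.0161]

K[0,0] = 0.3301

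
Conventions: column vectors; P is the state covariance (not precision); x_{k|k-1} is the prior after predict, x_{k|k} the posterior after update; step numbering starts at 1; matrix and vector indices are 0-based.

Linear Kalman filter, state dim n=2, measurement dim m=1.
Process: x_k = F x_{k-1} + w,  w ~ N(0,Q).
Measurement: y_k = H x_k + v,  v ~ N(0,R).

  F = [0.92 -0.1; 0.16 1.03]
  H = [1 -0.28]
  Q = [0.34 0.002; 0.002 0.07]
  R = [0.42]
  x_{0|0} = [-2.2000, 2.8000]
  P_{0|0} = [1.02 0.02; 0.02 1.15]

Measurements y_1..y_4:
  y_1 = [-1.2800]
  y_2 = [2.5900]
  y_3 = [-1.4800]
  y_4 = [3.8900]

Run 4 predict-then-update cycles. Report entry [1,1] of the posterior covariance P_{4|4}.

P_post[1,1] = 1.8095

step 1: x^-=[-2.3040, 2.5320]  P^-=[1.2111 0.0523; 0.0523 1.3227]  S=[1.7055]  K=[0.7015; -0.1865]  nu=[1.7330]  x^+=[-1.0883, 2.2088]  P^+=[0.3718 0.2754; 0.2754 1.2634]
step 2: x^-=[-1.2221, 2.1010]  P^-=[0.6166 0.1832; 0.1832 1.5107]  S=[1.0525]  K=[0.5371; -0.2278]  nu=[4.4004]  x^+=[1.1415, 1.0984]  P^+=[0.3130 0.3120; 0.3120 1.4560]
step 3: x^-=[0.9404, 1.3140]  P^-=[0.5620 0.1888; 0.1888 1.7256]  S=[1.0116]  K=[0.5033; -0.2910]  nu=[-2.0524]  x^+=[-0.0927, 1.9113]  P^+=[0.3057 0.3369; 0.3369 1.6399]
step 4: x^-=[-0.2764, 1.9538]  P^-=[0.5532 0.1920; 0.1920 1.9286]  S=[1.0169]  K=[0.4911; -0.3423]  nu=[4.7135]  x^+=[2.0386, 0.3406]  P^+=[0.3079 0.3629; 0.3629 1.8095]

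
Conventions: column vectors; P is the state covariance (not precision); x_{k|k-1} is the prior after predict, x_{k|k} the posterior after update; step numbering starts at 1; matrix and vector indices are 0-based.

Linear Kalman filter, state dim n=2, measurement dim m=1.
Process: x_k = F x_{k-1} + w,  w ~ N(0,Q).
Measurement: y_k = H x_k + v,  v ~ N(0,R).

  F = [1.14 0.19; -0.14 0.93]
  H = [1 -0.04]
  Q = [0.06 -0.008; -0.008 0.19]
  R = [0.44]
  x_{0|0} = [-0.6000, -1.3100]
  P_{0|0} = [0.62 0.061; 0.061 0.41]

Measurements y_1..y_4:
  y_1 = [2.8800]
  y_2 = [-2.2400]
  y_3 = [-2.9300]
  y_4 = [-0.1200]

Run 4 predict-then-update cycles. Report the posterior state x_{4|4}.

x_post = [-1.3165, -0.7888]

step 1: x^-=[-0.9329, -1.1343]  P^-=[0.9070 0.0285; 0.0285 0.5409]  S=[1.3456]  K=[0.6732; 0.0051]  nu=[3.7675]  x^+=[1.6034, -1.1150]  P^+=[0.2972 0.0239; 0.0239 0.5408]
step 2: x^-=[1.6161, -1.2614]  P^-=[0.4761 0.0648; 0.0648 0.6574]  S=[0.9119]  K=[0.5192; 0.0423]  nu=[-3.9065]  x^+=[-0.4122, -1.4265]  P^+=[0.2302 0.0448; 0.0448 0.6557]
step 3: x^-=[-0.7409, -1.2689]  P^-=[0.4023 0.1175; 0.1175 0.7500]  S=[0.8341]  K=[0.4767; 0.1048]  nu=[-2.2398]  x^+=[-1.8086, -1.5038]  P^+=[0.2128 0.0758; 0.0758 0.7408]
step 4: x^-=[-2.3476, -1.1453]  P^-=[0.3961 0.1673; 0.1673 0.8152]  S=[0.8240]  K=[0.4726; 0.1634]  nu=[2.1818]  x^+=[-1.3165, -0.7888]  P^+=[0.2121 0.1036; 0.1036 0.7932]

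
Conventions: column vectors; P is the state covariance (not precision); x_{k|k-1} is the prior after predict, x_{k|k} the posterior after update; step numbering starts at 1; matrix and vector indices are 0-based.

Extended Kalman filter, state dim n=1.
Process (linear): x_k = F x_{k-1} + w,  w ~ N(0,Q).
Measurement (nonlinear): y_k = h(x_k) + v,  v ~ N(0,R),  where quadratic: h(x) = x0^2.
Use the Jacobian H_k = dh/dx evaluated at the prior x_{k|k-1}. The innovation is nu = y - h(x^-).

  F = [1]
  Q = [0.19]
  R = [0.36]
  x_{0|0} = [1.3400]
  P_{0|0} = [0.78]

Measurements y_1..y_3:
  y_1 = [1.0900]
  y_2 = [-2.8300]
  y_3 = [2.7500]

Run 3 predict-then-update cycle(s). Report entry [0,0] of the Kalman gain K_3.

step 1: x^-=[1.3400]  P^-=[0.9700]  H_jac=[2.6800]  S=[7.3269]  K=[0.3548]  nu=[-0.7056]  x^+=[1.0897]  P^+=[0.0477]
step 2: x^-=[1.0897]  P^-=[0.2377]  H_jac=[2.1793]  S=[1.4887]  K=[0.3479]  nu=[-4.0173]  x^+=[-0.3080]  P^+=[0.0575]
step 3: x^-=[-0.3080]  P^-=[0.2475]  H_jac=[-0.6160]  S=[0.4539]  K=[-0.3358]  nu=[2.6551]  x^+=[-1.1997]  P^+=[0.1963]

K[0,0] = -0.3358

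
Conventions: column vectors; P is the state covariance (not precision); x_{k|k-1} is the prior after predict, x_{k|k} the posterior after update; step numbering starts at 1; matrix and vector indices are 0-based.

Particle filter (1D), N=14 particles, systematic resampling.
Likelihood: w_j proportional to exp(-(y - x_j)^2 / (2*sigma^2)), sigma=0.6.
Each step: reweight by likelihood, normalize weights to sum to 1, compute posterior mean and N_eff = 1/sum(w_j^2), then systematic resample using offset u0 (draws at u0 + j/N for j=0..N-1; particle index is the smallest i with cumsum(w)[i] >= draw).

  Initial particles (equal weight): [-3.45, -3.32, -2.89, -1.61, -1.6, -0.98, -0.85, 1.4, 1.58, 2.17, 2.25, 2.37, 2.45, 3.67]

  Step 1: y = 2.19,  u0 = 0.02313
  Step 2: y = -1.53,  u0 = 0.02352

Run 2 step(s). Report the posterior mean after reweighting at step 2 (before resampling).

step 1: w=[0.0000, 0.0000, 0.0000, 0.0000, 0.0000, 0.0000, 0.0000, 0.0853, 0.1211, 0.2029, 0.2020, 0.1941, 0.1848, 0.0097]  mean=2.1541  Neff=5.6860  idx=[7, 8, 8, 9, 9, 9, 10, 10, 10, 11, 11, 12, 12, 12]
step 2: w=[0.6917, 0.1528, 0.1528, 0.0006, 0.0006, 0.0006, 0.0003, 0.0003, 0.0003, 0.0001, 0.0001, 0.0000, 0.0000, 0.0000]  mean=1.4572  Neff=1.9043  idx=[0, 0, 0, 0, 0, 0, 0, 0, 0, 0, 1, 1, 2, 2]

post_mean = 1.4572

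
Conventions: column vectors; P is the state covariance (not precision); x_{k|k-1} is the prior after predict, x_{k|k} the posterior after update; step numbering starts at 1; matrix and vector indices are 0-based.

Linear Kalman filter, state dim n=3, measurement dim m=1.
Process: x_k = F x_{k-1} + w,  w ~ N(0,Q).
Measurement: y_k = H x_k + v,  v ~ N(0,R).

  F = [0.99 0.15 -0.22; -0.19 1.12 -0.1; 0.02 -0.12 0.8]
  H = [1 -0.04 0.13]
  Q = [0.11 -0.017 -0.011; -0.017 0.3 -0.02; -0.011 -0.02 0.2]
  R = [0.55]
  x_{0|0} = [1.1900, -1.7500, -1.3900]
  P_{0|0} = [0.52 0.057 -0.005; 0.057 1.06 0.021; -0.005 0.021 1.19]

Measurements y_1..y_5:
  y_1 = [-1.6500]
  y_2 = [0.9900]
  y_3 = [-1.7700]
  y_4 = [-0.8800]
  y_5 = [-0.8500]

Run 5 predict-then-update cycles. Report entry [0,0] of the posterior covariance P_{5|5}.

P_post[0,0] = 0.4217

step 1: x^-=[1.2214, -2.0471, -0.8782]  P^-=[0.7188 0.1458 -0.2367; 0.1458 1.6312 -0.2372; -0.2367 -0.2372 0.9726]  S=[1.2171]  K=[0.5605; 0.0409; -0.0828]  nu=[-2.8391]  x^+=[-0.3700, -2.1631, -0.6432]  P^+=[0.3364 0.1179 -0.1802; 0.1179 1.6292 -0.2331; -0.1802 -0.2331 0.9643]
step 2: x^-=[-0.5492, -2.2881, -0.2624]  P^-=[0.6520 0.4133 -0.3931; 0.4133 2.3606 -0.4960; -0.3931 -0.4960 0.8791]  S=[1.0905]  K=[0.5358; 0.2333; -0.2375]  nu=[1.4818]  x^+=[0.2448, -1.9424, -0.6142]  P^+=[0.3389 0.2770 -0.2543; 0.2770 2.3012 -0.4355; -0.2543 -0.4355 0.8177]
step 3: x^-=[0.0861, -2.1606, -0.2534]  P^-=[0.7553 0.7515 -0.4858; 0.7515 3.1771 -0.7398; -0.4858 -0.7398 0.8307]  S=[1.1457]  K=[0.5779; 0.4611; -0.3039]  nu=[-1.9096]  x^+=[-1.0174, -3.0410, 0.3269]  P^+=[0.3727 0.4462 -0.2846; 0.4462 2.9335 -0.5792; -0.2846 -0.5792 0.7249]
step 4: x^-=[-1.5353, -3.2453, 0.6061]  P^-=[0.8711 1.0714 -0.5446; 1.0714 3.9296 -0.9356; -0.5446 -0.9356 0.8063]  S=[1.2234]  K=[0.6191; 0.6479; -0.3289]  nu=[0.4467]  x^+=[-1.2588, -2.9559, 0.4592]  P^+=[0.4022 0.5807 -0.2955; 0.5807 3.4160 -0.6750; -0.2955 -0.6750 0.6740]
step 5: x^-=[-1.7906, -3.1174, 0.6969]  P^-=[0.9594 1.3168 -0.5819; 1.3168 4.4991 -1.0757; -0.5819 -1.0757 0.7980]  S=[1.2846]  K=[0.6469; 0.7761; -0.3388]  nu=[0.7253]  x^+=[-1.3214, -2.5545, 0.4512]  P^+=[0.4217 0.6718 -0.3004; 0.6718 3.7254 -0.7379; -0.3004 -0.7379 0.6506]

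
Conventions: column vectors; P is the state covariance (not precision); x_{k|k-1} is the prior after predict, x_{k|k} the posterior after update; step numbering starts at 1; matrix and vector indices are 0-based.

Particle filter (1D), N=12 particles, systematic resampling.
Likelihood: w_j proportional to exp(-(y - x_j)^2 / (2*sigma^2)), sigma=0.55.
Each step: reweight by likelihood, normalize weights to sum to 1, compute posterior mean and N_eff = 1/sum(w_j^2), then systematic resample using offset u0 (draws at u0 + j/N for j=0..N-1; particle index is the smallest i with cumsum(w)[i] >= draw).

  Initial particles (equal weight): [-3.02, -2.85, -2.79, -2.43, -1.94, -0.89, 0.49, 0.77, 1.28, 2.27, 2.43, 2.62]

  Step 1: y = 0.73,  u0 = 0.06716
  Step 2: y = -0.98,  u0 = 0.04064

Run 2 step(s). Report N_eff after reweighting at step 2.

step 1: w=[0.0000, 0.0000, 0.0000, 0.0000, 0.0000, 0.0051, 0.3555, 0.3900, 0.2372, 0.0078, 0.0033, 0.0011]  mean=0.8020  Neff=2.9860  idx=[6, 6, 6, 6, 7, 7, 7, 7, 7, 8, 8, 8]
step 2: w=[0.1942, 0.1942, 0.1942, 0.1942, 0.0438, 0.0438, 0.0438, 0.0438, 0.0438, 0.0015, 0.0015, 0.0015]  mean=0.5548  Neff=6.2337  idx=[0, 0, 1, 1, 1, 2, 2, 3, 3, 4, 6, 8]

N_eff = 6.2337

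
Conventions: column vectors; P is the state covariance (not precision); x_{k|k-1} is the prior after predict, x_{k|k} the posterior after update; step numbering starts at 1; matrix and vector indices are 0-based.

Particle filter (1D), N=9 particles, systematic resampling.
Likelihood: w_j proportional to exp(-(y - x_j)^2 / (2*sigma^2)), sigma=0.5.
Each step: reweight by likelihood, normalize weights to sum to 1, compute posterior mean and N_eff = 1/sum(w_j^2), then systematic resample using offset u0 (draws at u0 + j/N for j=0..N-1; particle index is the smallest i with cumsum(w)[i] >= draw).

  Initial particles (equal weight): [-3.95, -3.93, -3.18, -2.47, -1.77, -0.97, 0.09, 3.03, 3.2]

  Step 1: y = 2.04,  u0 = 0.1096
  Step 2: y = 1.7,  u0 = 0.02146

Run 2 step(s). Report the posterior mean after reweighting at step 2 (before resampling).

step 1: w=[0.0000, 0.0000, 0.0000, 0.0000, 0.0000, 0.0000, 0.0024, 0.6734, 0.3242]  mean=3.0781  Neff=1.7902  idx=[7, 7, 7, 7, 7, 7, 8, 8, 8]
step 2: w=[0.1399, 0.1399, 0.1399, 0.1399, 0.1399, 0.1399, 0.0535, 0.0535, 0.0535]  mean=3.0573  Neff=7.9323  idx=[0, 0, 1, 2, 3, 4, 4, 5, 7]

post_mean = 3.0573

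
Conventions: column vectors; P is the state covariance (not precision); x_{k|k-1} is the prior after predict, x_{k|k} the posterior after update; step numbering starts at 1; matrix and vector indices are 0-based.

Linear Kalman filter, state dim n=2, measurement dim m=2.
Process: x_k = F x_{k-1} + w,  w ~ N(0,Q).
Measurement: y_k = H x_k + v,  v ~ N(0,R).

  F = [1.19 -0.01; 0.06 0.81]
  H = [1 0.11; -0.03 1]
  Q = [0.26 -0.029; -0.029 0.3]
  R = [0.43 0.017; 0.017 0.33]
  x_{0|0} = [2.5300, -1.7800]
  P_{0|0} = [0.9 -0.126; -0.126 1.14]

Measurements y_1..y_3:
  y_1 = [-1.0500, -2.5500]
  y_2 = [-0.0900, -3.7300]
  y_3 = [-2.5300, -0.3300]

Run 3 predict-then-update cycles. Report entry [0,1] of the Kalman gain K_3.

step 1: x^-=[3.0285, -1.2900]  P^-=[1.5376 -0.0953; -0.0953 1.0389]  S=[1.9592 -0.0099; -0.0099 1.3761]  K=[0.7790 -0.0972; 0.0135 0.7572]  nu=[-3.9366, -1.1691]  x^+=[0.0757, -2.2283]  P^+=[0.3343 -0.0088; -0.0088 0.2498]
step 2: x^-=[0.1123, -1.8004]  P^-=[0.7336 -0.0156; -0.0156 0.4643]  S=[1.1658 0.0305; 0.0305 0.7959]  K=[0.6297 -0.0714; 0.0151 0.5834]  nu=[-0.0043, -1.9262]  x^+=[0.2472, -2.9242]  P^+=[0.2701 -0.0048; -0.0048 0.1926]
step 3: x^-=[0.3234, -2.3537]  P^-=[0.6426 -0.0159; -0.0159 0.4269]  S=[1.0743 0.0289; 0.0289 0.7584]  K=[0.5984 -0.0691; 0.0138 0.5630]  nu=[-2.5945, 2.0334]  x^+=[-1.3697, -1.2448]  P^+=[0.2567 -0.0049; -0.0049 0.1859]

K[0,1] = -0.0691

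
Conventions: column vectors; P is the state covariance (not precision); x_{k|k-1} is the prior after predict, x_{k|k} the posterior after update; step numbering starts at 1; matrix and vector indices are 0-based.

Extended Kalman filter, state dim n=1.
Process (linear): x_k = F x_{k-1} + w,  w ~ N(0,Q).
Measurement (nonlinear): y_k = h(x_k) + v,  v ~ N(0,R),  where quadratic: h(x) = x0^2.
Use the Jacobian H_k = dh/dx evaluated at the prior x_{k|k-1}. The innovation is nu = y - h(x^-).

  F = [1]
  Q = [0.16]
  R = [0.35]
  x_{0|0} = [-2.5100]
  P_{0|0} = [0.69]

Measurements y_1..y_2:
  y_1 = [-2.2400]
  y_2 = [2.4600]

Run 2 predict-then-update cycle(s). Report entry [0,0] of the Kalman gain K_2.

step 1: x^-=[-2.5100]  P^-=[0.8500]  H_jac=[-5.0200]  S=[21.7703]  K=[-0.1960]  nu=[-8.5401]  x^+=[-0.8361]  P^+=[0.0137]
step 2: x^-=[-0.8361]  P^-=[0.1737]  H_jac=[-1.6723]  S=[0.8357]  K=[-0.3475]  nu=[1.7609]  x^+=[-1.4481]  P^+=[0.0727]

K[0,0] = -0.3475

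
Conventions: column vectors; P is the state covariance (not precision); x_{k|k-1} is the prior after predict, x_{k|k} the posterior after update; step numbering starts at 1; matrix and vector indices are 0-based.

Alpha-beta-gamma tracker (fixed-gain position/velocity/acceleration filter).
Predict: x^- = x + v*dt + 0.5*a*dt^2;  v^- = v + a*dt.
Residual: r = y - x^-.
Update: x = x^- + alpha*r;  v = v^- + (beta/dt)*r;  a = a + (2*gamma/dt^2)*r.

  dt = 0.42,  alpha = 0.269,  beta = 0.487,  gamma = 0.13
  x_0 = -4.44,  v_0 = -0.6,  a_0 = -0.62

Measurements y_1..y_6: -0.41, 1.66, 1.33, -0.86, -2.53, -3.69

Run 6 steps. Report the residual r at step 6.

resid = -0.6118

step 1: x_pred=-4.7467  r=4.3367  x^+=-3.5801  v^+=4.1681  a^+=5.7719
step 2: x_pred=-1.3204  r=2.9804  x^+=-0.5187  v^+=10.0482  a^+=10.1649
step 3: x_pred=4.5981  r=-3.2681  x^+=3.7190  v^+=10.5280  a^+=5.3480
step 4: x_pred=8.6124  r=-9.4724  x^+=6.0643  v^+=1.7907  a^+=-8.6137
step 5: x_pred=6.0567  r=-8.5867  x^+=3.7469  v^+=-11.7836  a^+=-21.2698
step 6: x_pred=-3.0782  r=-0.6118  x^+=-3.2428  v^+=-21.4262  a^+=-22.1715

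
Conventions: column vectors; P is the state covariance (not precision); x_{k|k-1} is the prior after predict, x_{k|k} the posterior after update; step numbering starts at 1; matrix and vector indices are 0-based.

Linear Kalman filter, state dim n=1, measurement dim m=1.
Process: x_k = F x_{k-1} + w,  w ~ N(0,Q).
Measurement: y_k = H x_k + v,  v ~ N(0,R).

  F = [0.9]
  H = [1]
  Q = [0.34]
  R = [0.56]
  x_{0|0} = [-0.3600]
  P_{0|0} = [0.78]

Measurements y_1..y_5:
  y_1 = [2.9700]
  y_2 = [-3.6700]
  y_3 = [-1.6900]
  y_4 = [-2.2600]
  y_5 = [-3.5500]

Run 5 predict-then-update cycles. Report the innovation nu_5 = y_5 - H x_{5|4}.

step 1: x^-=[-0.3240]  P^-=[0.9718]  S=[1.5318]  K=[0.6344]  nu=[3.2940]  x^+=[1.7658]  P^+=[0.3553]
step 2: x^-=[1.5892]  P^-=[0.6278]  S=[1.1878]  K=[0.5285]  nu=[-5.2592]  x^+=[-1.1904]  P^+=[0.2960]
step 3: x^-=[-1.0714]  P^-=[0.5797]  S=[1.1397]  K=[0.5087]  nu=[-0.6186]  x^+=[-1.3861]  P^+=[0.2848]
step 4: x^-=[-1.2475]  P^-=[0.5707]  S=[1.1307]  K=[0.5047]  nu=[-1.0125]  x^+=[-1.7585]  P^+=[0.2827]
step 5: x^-=[-1.5827]  P^-=[0.5690]  S=[1.1290]  K=[0.5040]  nu=[-1.9673]  x^+=[-2.5741]  P^+=[0.2822]

innov = [-1.9673]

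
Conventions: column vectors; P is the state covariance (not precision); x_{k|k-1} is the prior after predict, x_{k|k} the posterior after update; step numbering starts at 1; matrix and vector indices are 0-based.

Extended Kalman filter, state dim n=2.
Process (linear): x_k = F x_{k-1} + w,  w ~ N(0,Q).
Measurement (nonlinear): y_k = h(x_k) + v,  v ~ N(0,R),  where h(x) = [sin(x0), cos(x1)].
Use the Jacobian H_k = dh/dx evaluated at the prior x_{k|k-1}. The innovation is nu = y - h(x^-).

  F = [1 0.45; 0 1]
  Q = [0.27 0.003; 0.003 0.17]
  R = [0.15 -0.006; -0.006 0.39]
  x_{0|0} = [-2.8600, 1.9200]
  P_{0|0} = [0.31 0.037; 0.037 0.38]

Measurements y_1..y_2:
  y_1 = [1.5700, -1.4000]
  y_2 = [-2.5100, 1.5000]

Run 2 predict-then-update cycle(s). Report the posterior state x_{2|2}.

step 1: x^-=[-1.9960, 1.9200]  P^-=[0.6903 0.2110; 0.2110 0.5500]  H_jac=[-0.4125 0.0000; 0.0000 -0.9396]  S=[0.2675 0.0758; 0.0758 0.8756]  K=[-1.0256 -0.1377; -0.1622 -0.5762]  nu=[2.4810, -1.0579]  x^+=[-4.3948, 2.1272]  P^+=[0.3709 0.0506; 0.0506 0.2381]
step 2: x^-=[-3.4376, 2.1272]  P^-=[0.7347 0.1607; 0.1607 0.4081]  H_jac=[-0.9565 0.0000; 0.0000 -0.8492]  S=[0.8222 0.1246; 0.1246 0.6843]  K=[-0.8479 -0.0451; -0.1134 -0.4858]  nu=[-2.8017, 2.0281]  x^+=[-1.1536, 1.4596]  P^+=[0.1327 0.0147; 0.0147 0.2223]

x_post = [-1.1536, 1.4596]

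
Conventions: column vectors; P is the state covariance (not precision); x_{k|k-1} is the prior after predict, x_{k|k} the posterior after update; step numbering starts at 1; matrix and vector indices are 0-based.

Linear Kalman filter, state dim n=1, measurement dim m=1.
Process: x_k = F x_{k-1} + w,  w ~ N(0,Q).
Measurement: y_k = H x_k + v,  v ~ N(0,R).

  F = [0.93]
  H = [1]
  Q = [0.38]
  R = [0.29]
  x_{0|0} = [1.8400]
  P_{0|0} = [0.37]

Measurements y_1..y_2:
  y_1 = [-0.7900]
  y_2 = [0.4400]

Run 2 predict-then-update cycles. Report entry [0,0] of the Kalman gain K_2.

step 1: x^-=[1.7112]  P^-=[0.7000]  S=[0.9900]  K=[0.7071]  nu=[-2.5012]  x^+=[-0.0573]  P^+=[0.2051]
step 2: x^-=[-0.0533]  P^-=[0.5573]  S=[0.8473]  K=[0.6578]  nu=[0.4933]  x^+=[0.2712]  P^+=[0.1907]

K[0,0] = 0.6578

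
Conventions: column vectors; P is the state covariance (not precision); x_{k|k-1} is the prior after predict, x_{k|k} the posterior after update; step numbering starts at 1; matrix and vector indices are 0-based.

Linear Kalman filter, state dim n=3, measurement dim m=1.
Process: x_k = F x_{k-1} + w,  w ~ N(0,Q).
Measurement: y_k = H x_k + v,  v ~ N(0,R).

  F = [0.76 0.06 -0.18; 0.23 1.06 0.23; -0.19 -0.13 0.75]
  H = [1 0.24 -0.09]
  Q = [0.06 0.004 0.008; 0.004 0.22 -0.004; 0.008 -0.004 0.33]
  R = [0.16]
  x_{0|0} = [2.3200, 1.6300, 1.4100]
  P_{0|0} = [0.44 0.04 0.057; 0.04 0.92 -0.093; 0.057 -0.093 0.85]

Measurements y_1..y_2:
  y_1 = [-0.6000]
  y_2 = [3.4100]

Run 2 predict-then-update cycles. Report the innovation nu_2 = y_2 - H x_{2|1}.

step 1: x^-=[1.6072, 2.5857, 0.4048]  P^-=[0.3351 0.1611 -0.1538; 0.1611 1.3021 -0.0764; -0.1538 -0.0764 0.8434]  S=[0.6852]  K=[0.5656; 0.7012; -0.3620]  nu=[-2.7913]  x^+=[0.0284, 0.6284, 1.4153]  P^+=[0.1158 -0.1107 -0.0135; -0.1107 0.9652 0.0975; -0.0135 0.0975 0.7536]
step 2: x^-=[-0.1955, 0.9981, 0.9744]  P^-=[0.1463 -0.0553 -0.1073; -0.0553 1.3427 0.0864; -0.1073 0.0864 0.7538]  S=[0.3788]  K=[0.3767; 0.6842; -0.4076]  nu=[3.4536]  x^+=[1.1055, 3.3611, -0.4334]  P^+=[0.0926 -0.1529 -0.0491; -0.1529 1.1654 0.1920; -0.0491 0.1920 0.6908]

innov = [3.4536]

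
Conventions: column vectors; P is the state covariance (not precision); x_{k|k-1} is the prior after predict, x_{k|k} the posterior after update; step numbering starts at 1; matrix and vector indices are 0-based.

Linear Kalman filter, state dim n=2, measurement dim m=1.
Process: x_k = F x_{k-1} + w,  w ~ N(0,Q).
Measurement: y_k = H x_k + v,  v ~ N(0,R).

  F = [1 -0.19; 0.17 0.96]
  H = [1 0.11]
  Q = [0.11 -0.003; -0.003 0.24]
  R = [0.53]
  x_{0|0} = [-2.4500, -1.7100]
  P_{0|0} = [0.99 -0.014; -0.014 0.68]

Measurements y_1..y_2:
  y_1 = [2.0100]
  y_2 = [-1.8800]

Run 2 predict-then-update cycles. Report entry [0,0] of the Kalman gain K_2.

step 1: x^-=[-2.1251, -2.0581]  P^-=[1.1299 0.0283; 0.0283 0.8907]  S=[1.6769]  K=[0.6757; 0.0753]  nu=[4.3615]  x^+=[0.8218, -1.7297]  P^+=[0.3644 -0.0570; -0.0570 0.8812]
step 2: x^-=[1.1504, -1.5208]  P^-=[0.5279 -0.1547; -0.1547 1.0441]  S=[1.0365]  K=[0.4929; -0.0384]  nu=[-2.8631]  x^+=[-0.2607, -1.4107]  P^+=[0.2761 -0.1351; -0.1351 1.0425]

K[0,0] = 0.4929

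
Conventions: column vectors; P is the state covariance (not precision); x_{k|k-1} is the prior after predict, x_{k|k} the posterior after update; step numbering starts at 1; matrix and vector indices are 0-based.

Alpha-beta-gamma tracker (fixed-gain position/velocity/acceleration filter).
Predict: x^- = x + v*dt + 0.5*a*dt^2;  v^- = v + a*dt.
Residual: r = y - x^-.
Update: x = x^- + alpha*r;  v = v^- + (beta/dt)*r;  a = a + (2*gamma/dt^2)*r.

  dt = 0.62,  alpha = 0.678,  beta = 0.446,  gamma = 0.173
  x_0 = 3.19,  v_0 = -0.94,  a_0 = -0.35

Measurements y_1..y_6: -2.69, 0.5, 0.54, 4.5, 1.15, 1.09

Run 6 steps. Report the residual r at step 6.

resid = -6.2655

step 1: x_pred=2.5399  r=-5.2299  x^+=-1.0060  v^+=-4.9192  a^+=-5.0575
step 2: x_pred=-5.0279  r=5.5279  x^+=-1.2800  v^+=-4.0783  a^+=-0.0818
step 3: x_pred=-3.8242  r=4.3642  x^+=-0.8653  v^+=-0.9896  a^+=3.8465
step 4: x_pred=-0.7395  r=5.2395  x^+=2.8129  v^+=5.1643  a^+=8.5626
step 5: x_pred=7.6605  r=-6.5105  x^+=3.2464  v^+=5.7898  a^+=2.7025
step 6: x_pred=7.3555  r=-6.2655  x^+=3.1075  v^+=2.9582  a^+=-2.9371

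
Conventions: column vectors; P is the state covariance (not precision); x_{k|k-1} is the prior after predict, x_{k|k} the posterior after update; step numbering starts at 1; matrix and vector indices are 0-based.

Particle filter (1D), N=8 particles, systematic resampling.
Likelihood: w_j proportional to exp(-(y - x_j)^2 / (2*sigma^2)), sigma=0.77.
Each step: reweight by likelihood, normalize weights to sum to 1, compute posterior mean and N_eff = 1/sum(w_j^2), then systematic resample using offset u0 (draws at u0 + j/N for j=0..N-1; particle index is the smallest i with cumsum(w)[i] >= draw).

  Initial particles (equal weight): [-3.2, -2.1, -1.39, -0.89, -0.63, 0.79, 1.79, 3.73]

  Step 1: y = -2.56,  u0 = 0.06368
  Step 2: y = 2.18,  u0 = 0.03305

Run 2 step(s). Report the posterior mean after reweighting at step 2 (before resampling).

step 1: w=[0.3543, 0.4187, 0.1578, 0.0476, 0.0216, 0.0000, 0.0000, 0.0000]  mean=-2.2881  Neff=3.0450  idx=[0, 0, 0, 1, 1, 1, 2, 3]
step 2: w=[0.0000, 0.0000, 0.0000, 0.0005, 0.0005, 0.0005, 0.0572, 0.9412]  mean=-0.9205  Neff=1.1247  idx=[6, 7, 7, 7, 7, 7, 7, 7]

post_mean = -0.9205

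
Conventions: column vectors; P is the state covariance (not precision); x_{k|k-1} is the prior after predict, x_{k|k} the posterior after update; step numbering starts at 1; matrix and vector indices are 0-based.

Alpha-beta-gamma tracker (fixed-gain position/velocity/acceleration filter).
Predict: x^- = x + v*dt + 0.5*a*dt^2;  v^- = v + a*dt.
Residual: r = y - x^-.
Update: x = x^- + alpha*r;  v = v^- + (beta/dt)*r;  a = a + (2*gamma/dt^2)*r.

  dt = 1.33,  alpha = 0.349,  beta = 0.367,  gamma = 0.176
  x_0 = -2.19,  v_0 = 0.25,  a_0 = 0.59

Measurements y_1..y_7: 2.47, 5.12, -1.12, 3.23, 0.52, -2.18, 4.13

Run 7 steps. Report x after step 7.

x_post = -9.6677

step 1: x_pred=-1.3357  r=3.8057  x^+=-0.0075  v^+=2.0848  a^+=1.3473
step 2: x_pred=3.9570  r=1.1630  x^+=4.3629  v^+=4.1977  a^+=1.5787
step 3: x_pred=11.3421  r=-12.4621  x^+=6.9928  v^+=2.8586  a^+=-0.9011
step 4: x_pred=9.9978  r=-6.7678  x^+=7.6358  v^+=-0.2074  a^+=-2.2479
step 5: x_pred=5.3719  r=-4.8519  x^+=3.6786  v^+=-4.5359  a^+=-3.2134
step 6: x_pred=-5.1963  r=3.0163  x^+=-4.1436  v^+=-7.9774  a^+=-2.6132
step 7: x_pred=-17.0647  r=21.1947  x^+=-9.6677  v^+=-5.6044  a^+=1.6045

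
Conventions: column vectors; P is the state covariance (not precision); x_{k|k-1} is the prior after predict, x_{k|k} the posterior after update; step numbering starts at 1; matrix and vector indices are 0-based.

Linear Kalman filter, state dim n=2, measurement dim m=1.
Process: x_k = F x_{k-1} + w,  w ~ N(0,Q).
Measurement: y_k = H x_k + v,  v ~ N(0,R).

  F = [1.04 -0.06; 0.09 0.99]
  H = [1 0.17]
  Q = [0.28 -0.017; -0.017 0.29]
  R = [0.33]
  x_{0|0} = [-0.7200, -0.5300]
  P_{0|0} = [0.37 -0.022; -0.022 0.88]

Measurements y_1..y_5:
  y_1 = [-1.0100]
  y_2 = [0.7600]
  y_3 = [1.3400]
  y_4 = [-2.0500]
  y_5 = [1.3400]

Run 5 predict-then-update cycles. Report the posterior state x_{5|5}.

step 1: x^-=[-0.7170, -0.5895]  P^-=[0.6861 -0.0572; -0.0572 1.1516]  S=[1.0299]  K=[0.6567; 0.1346]  nu=[-0.1928]  x^+=[-0.8436, -0.6154]  P^+=[0.2419 -0.1482; -0.1482 1.1329]
step 2: x^-=[-0.8404, -0.6852]  P^-=[0.5642 -0.2134; -0.2134 1.3759]  S=[0.8614]  K=[0.6129; 0.0238]  nu=[1.7169]  x^+=[0.2118, -0.6444]  P^+=[0.2407 -0.2260; -0.2260 1.3754]
step 3: x^-=[0.2590, -0.6189]  P^-=[0.5735 -0.3076; -0.3076 1.5997]  S=[0.8451]  K=[0.6167; -0.0422]  nu=[1.1863]  x^+=[0.9905, -0.6690]  P^+=[0.2521 -0.2856; -0.2856 1.5982]
step 4: x^-=[1.0703, -0.5731]  P^-=[0.5940 -0.3809; -0.3809 1.8076]  S=[0.8468]  K=[0.6251; -0.0869]  nu=[-3.0228]  x^+=[-0.8192, -0.3104]  P^+=[0.2632 -0.3349; -0.3349 1.8012]
step 5: x^-=[-0.8333, -0.3810]  P^-=[0.6130 -0.4423; -0.4423 1.9978]  S=[0.8503]  K=[0.6324; -0.1208]  nu=[2.2381]  x^+=[0.5821, -0.6514]  P^+=[0.2729 -0.3774; -0.3774 1.9854]

x_post = [0.5821, -0.6514]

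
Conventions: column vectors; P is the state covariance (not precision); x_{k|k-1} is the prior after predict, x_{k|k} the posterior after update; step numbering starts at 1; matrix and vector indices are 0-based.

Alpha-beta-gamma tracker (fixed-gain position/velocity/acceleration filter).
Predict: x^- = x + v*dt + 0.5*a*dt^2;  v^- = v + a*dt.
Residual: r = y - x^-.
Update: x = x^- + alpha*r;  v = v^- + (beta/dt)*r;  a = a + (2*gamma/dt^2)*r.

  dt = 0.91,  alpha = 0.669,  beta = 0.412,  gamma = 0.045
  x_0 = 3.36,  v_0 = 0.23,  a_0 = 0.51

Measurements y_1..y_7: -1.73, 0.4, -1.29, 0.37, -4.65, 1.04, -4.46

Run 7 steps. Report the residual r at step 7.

resid = -4.6759

step 1: x_pred=3.7805  r=-5.5105  x^+=0.0940  v^+=-1.8007  a^+=-0.0889
step 2: x_pred=-1.5815  r=1.9815  x^+=-0.2559  v^+=-0.9845  a^+=0.1265
step 3: x_pred=-1.0994  r=-0.1906  x^+=-1.2269  v^+=-0.9557  a^+=0.1058
step 4: x_pred=-2.0528  r=2.4228  x^+=-0.4320  v^+=0.2375  a^+=0.3691
step 5: x_pred=-0.0631  r=-4.5869  x^+=-3.1317  v^+=-1.5034  a^+=-0.1294
step 6: x_pred=-4.5534  r=5.5934  x^+=-0.8114  v^+=0.9112  a^+=0.4785
step 7: x_pred=0.2159  r=-4.6759  x^+=-2.9123  v^+=-0.7704  a^+=-0.0297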